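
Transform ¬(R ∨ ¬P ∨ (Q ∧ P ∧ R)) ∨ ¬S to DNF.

(¬R ∧ P) ∨ ¬S

¬(R ∨ ¬P ∨ (Q ∧ P ∧ R)) ∨ ¬S
⇔ (¬R ∧ ¬¬P ∧ ¬(Q ∧ P ∧ R)) ∨ ¬S   [De Morgan]
⇔ (¬R ∧ P ∧ ¬(Q ∧ P ∧ R)) ∨ ¬S   [double negation]
⇔ (¬R ∧ P ∧ (¬Q ∨ ¬P ∨ ¬R)) ∨ ¬S   [De Morgan]
⇔ (¬R ∧ P ∧ ¬Q) ∨ (¬R ∧ P ∧ ¬P) ∨ (¬R ∧ P ∧ ¬R) ∨ ¬S   [distribute ∧ over ∨]
⇔ (¬R ∧ P) ∨ ¬S   [simplify]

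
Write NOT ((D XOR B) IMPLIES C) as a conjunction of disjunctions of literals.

(D OR B) AND (NOT D OR NOT B) AND NOT C

NOT ((D XOR B) IMPLIES C)
≡ NOT (NOT (D XOR B) OR C)   — eliminate IMPLIES
≡ NOT (NOT ((D OR B) AND NOT (D AND B)) OR C)   — expand XOR
≡ NOT NOT ((D OR B) AND NOT (D AND B)) AND NOT C   — De Morgan
≡ (D OR B) AND NOT (D AND B) AND NOT C   — double negation
≡ (D OR B) AND (NOT D OR NOT B) AND NOT C   — De Morgan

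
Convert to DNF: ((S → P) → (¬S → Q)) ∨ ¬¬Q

S ∨ Q

((S → P) → (¬S → Q)) ∨ ¬¬Q
≡ ¬(S → P) ∨ (¬S → Q) ∨ ¬¬Q   — eliminate →
≡ ¬(¬S ∨ P) ∨ (¬S → Q) ∨ ¬¬Q   — eliminate →
≡ ¬(¬S ∨ P) ∨ ¬¬S ∨ Q ∨ ¬¬Q   — eliminate →
≡ (¬¬S ∧ ¬P) ∨ ¬¬S ∨ Q ∨ ¬¬Q   — De Morgan
≡ (S ∧ ¬P) ∨ ¬¬S ∨ Q ∨ ¬¬Q   — double negation
≡ (S ∧ ¬P) ∨ S ∨ Q ∨ ¬¬Q   — double negation
≡ (S ∧ ¬P) ∨ S ∨ Q ∨ Q   — double negation
≡ S ∨ Q   — simplify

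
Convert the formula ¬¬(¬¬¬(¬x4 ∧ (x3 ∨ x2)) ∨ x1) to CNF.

(x4 ∨ ¬x3 ∨ x1) ∧ (x4 ∨ ¬x2 ∨ x1)

¬¬(¬¬¬(¬x4 ∧ (x3 ∨ x2)) ∨ x1)
= ¬¬¬(¬x4 ∧ (x3 ∨ x2)) ∨ x1   [double negation]
= ¬(¬x4 ∧ (x3 ∨ x2)) ∨ x1   [double negation]
= ¬¬x4 ∨ ¬(x3 ∨ x2) ∨ x1   [De Morgan]
= x4 ∨ ¬(x3 ∨ x2) ∨ x1   [double negation]
= x4 ∨ ¬x3 ∧ ¬x2 ∨ x1   [De Morgan]
= (x4 ∨ ¬x3 ∨ x1) ∧ (x4 ∨ ¬x2 ∨ x1)   [distribute ∨ over ∧]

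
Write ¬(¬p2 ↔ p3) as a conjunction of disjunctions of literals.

(¬p2 ∨ p3) ∧ (¬p3 ∨ p2)

¬(¬p2 ↔ p3)
⇔ ¬((¬p2 → p3) ∧ (p3 → ¬p2))   [eliminate ↔]
⇔ ¬((¬¬p2 ∨ p3) ∧ (p3 → ¬p2))   [eliminate →]
⇔ ¬((¬¬p2 ∨ p3) ∧ (¬p3 ∨ ¬p2))   [eliminate →]
⇔ ¬(¬¬p2 ∨ p3) ∨ ¬(¬p3 ∨ ¬p2)   [De Morgan]
⇔ (¬¬¬p2 ∧ ¬p3) ∨ ¬(¬p3 ∨ ¬p2)   [De Morgan]
⇔ (¬p2 ∧ ¬p3) ∨ ¬(¬p3 ∨ ¬p2)   [double negation]
⇔ (¬p2 ∧ ¬p3) ∨ (¬¬p3 ∧ ¬¬p2)   [De Morgan]
⇔ (¬p2 ∧ ¬p3) ∨ (p3 ∧ ¬¬p2)   [double negation]
⇔ (¬p2 ∧ ¬p3) ∨ (p3 ∧ p2)   [double negation]
⇔ (¬p2 ∨ p3) ∧ (¬p2 ∨ p2) ∧ (¬p3 ∨ p3) ∧ (¬p3 ∨ p2)   [distribute ∨ over ∧]
⇔ (¬p2 ∨ p3) ∧ (¬p3 ∨ p2)   [simplify]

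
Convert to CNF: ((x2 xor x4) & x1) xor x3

((x2 xor x4) & x1) xor x3
= (((x2 xor x4) & x1) | x3) & ~((x2 xor x4) & x1 & x3)   [expand xor]
= (((x2 | x4) & ~(x2 & x4) & x1) | x3) & ~((x2 xor x4) & x1 & x3)   [expand xor]
= (((x2 | x4) & ~(x2 & x4) & x1) | x3) & ~((x2 | x4) & ~(x2 & x4) & x1 & x3)   [expand xor]
= (((x2 | x4) & (~x2 | ~x4) & x1) | x3) & ~((x2 | x4) & ~(x2 & x4) & x1 & x3)   [De Morgan]
= (((x2 | x4) & (~x2 | ~x4) & x1) | x3) & (~(x2 | x4) | ~~(x2 & x4) | ~x1 | ~x3)   [De Morgan]
= (((x2 | x4) & (~x2 | ~x4) & x1) | x3) & ((~x2 & ~x4) | ~~(x2 & x4) | ~x1 | ~x3)   [De Morgan]
= (((x2 | x4) & (~x2 | ~x4) & x1) | x3) & ((~x2 & ~x4) | (x2 & x4) | ~x1 | ~x3)   [double negation]
= (x2 | x4 | x3) & (~x2 | ~x4 | x3) & (x1 | x3) & (~x2 | x2 | ~x1 | ~x3) & (~x2 | x4 | ~x1 | ~x3) & (~x4 | x2 | ~x1 | ~x3) & (~x4 | x4 | ~x1 | ~x3)   [distribute | over &]
= (x2 | x4 | x3) & (~x2 | ~x4 | x3) & (x1 | x3) & (~x2 | x4 | ~x1 | ~x3) & (~x4 | x2 | ~x1 | ~x3)   [simplify]

(x2 | x4 | x3) & (~x2 | ~x4 | x3) & (x1 | x3) & (~x2 | x4 | ~x1 | ~x3) & (~x4 | x2 | ~x1 | ~x3)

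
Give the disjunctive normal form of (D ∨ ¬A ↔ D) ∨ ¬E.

(D ∨ ¬A ↔ D) ∨ ¬E
≡ (D ∨ ¬A → D) ∧ (D → D ∨ ¬A) ∨ ¬E
≡ (¬(D ∨ ¬A) ∨ D) ∧ (D → D ∨ ¬A) ∨ ¬E
≡ (¬(D ∨ ¬A) ∨ D) ∧ (¬D ∨ D ∨ ¬A) ∨ ¬E
≡ (¬D ∧ ¬¬A ∨ D) ∧ (¬D ∨ D ∨ ¬A) ∨ ¬E
≡ (¬D ∧ A ∨ D) ∧ (¬D ∨ D ∨ ¬A) ∨ ¬E
≡ ¬D ∧ A ∧ ¬D ∨ ¬D ∧ A ∧ D ∨ ¬D ∧ A ∧ ¬A ∨ D ∧ ¬D ∨ D ∧ D ∨ D ∧ ¬A ∨ ¬E
≡ ¬D ∧ A ∨ D ∨ ¬E

¬D ∧ A ∨ D ∨ ¬E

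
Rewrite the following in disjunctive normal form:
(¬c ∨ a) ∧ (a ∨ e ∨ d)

(¬c ∨ a) ∧ (a ∨ e ∨ d)
⇔ (¬c ∧ a) ∨ (¬c ∧ e) ∨ (¬c ∧ d) ∨ (a ∧ a) ∨ (a ∧ e) ∨ (a ∧ d)   (distribute ∧ over ∨)
⇔ (¬c ∧ e) ∨ (¬c ∧ d) ∨ a   (simplify)

(¬c ∧ e) ∨ (¬c ∧ d) ∨ a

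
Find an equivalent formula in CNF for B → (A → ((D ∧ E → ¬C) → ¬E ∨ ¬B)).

(¬B ∨ ¬A ∨ D ∨ ¬E) ∧ (¬B ∨ ¬A ∨ C ∨ ¬E)

B → (A → ((D ∧ E → ¬C) → ¬E ∨ ¬B))
= ¬B ∨ (A → ((D ∧ E → ¬C) → ¬E ∨ ¬B))   [eliminate →]
= ¬B ∨ ¬A ∨ ((D ∧ E → ¬C) → ¬E ∨ ¬B)   [eliminate →]
= ¬B ∨ ¬A ∨ ¬(D ∧ E → ¬C) ∨ ¬E ∨ ¬B   [eliminate →]
= ¬B ∨ ¬A ∨ ¬(¬(D ∧ E) ∨ ¬C) ∨ ¬E ∨ ¬B   [eliminate →]
= ¬B ∨ ¬A ∨ ¬¬(D ∧ E) ∧ ¬¬C ∨ ¬E ∨ ¬B   [De Morgan]
= ¬B ∨ ¬A ∨ D ∧ E ∧ ¬¬C ∨ ¬E ∨ ¬B   [double negation]
= ¬B ∨ ¬A ∨ D ∧ E ∧ C ∨ ¬E ∨ ¬B   [double negation]
= (¬B ∨ ¬A ∨ D ∨ ¬E ∨ ¬B) ∧ (¬B ∨ ¬A ∨ E ∨ ¬E ∨ ¬B) ∧ (¬B ∨ ¬A ∨ C ∨ ¬E ∨ ¬B)   [distribute ∨ over ∧]
= (¬B ∨ ¬A ∨ D ∨ ¬E) ∧ (¬B ∨ ¬A ∨ C ∨ ¬E)   [simplify]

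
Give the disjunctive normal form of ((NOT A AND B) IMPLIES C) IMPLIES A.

((NOT A AND B) IMPLIES C) IMPLIES A
⇔ NOT ((NOT A AND B) IMPLIES C) OR A   — eliminate IMPLIES
⇔ NOT (NOT (NOT A AND B) OR C) OR A   — eliminate IMPLIES
⇔ (NOT NOT (NOT A AND B) AND NOT C) OR A   — De Morgan
⇔ (NOT A AND B AND NOT C) OR A   — double negation

(NOT A AND B AND NOT C) OR A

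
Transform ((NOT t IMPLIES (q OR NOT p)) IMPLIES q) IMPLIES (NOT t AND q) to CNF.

((NOT t IMPLIES (q OR NOT p)) IMPLIES q) IMPLIES (NOT t AND q)
≡ NOT ((NOT t IMPLIES (q OR NOT p)) IMPLIES q) OR (NOT t AND q)   [eliminate IMPLIES]
≡ NOT (NOT (NOT t IMPLIES (q OR NOT p)) OR q) OR (NOT t AND q)   [eliminate IMPLIES]
≡ NOT (NOT (NOT NOT t OR q OR NOT p) OR q) OR (NOT t AND q)   [eliminate IMPLIES]
≡ (NOT NOT (NOT NOT t OR q OR NOT p) AND NOT q) OR (NOT t AND q)   [De Morgan]
≡ ((NOT NOT t OR q OR NOT p) AND NOT q) OR (NOT t AND q)   [double negation]
≡ ((t OR q OR NOT p) AND NOT q) OR (NOT t AND q)   [double negation]
≡ (t OR q OR NOT p OR NOT t) AND (t OR q OR NOT p OR q) AND (NOT q OR NOT t) AND (NOT q OR q)   [distribute OR over AND]
≡ (t OR q OR NOT p) AND (NOT q OR NOT t)   [simplify]

(t OR q OR NOT p) AND (NOT q OR NOT t)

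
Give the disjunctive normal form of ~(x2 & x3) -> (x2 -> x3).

~x2 | x3

~(x2 & x3) -> (x2 -> x3)
≡ ~~(x2 & x3) | (x2 -> x3)   — eliminate ->
≡ ~~(x2 & x3) | ~x2 | x3   — eliminate ->
≡ (x2 & x3) | ~x2 | x3   — double negation
≡ ~x2 | x3   — simplify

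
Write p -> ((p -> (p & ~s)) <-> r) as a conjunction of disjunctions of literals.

p -> ((p -> (p & ~s)) <-> r)
⇔ ~p | ((p -> (p & ~s)) <-> r)   [eliminate ->]
⇔ ~p | (((p -> (p & ~s)) -> r) & (r -> (p -> (p & ~s))))   [eliminate <->]
⇔ ~p | ((~(p -> (p & ~s)) | r) & (r -> (p -> (p & ~s))))   [eliminate ->]
⇔ ~p | ((~(~p | (p & ~s)) | r) & (r -> (p -> (p & ~s))))   [eliminate ->]
⇔ ~p | ((~(~p | (p & ~s)) | r) & (~r | (p -> (p & ~s))))   [eliminate ->]
⇔ ~p | ((~(~p | (p & ~s)) | r) & (~r | ~p | (p & ~s)))   [eliminate ->]
⇔ ~p | (((~~p & ~(p & ~s)) | r) & (~r | ~p | (p & ~s)))   [De Morgan]
⇔ ~p | (((p & ~(p & ~s)) | r) & (~r | ~p | (p & ~s)))   [double negation]
⇔ ~p | (((p & (~p | ~~s)) | r) & (~r | ~p | (p & ~s)))   [De Morgan]
⇔ ~p | (((p & (~p | s)) | r) & (~r | ~p | (p & ~s)))   [double negation]
⇔ (~p | p | r) & (~p | ~p | s | r) & (~p | ~r | ~p | p) & (~p | ~r | ~p | ~s)   [distribute | over &]
⇔ (~p | s | r) & (~p | ~r | ~s)   [simplify]

(~p | s | r) & (~p | ~r | ~s)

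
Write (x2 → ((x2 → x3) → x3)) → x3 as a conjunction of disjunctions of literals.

(x2 ∨ x3) ∧ (¬x2 ∨ x3)

(x2 → ((x2 → x3) → x3)) → x3
= ¬(x2 → ((x2 → x3) → x3)) ∨ x3   — eliminate →
= ¬(¬x2 ∨ ((x2 → x3) → x3)) ∨ x3   — eliminate →
= ¬(¬x2 ∨ ¬(x2 → x3) ∨ x3) ∨ x3   — eliminate →
= ¬(¬x2 ∨ ¬(¬x2 ∨ x3) ∨ x3) ∨ x3   — eliminate →
= (¬¬x2 ∧ ¬¬(¬x2 ∨ x3) ∧ ¬x3) ∨ x3   — De Morgan
= (x2 ∧ ¬¬(¬x2 ∨ x3) ∧ ¬x3) ∨ x3   — double negation
= (x2 ∧ (¬x2 ∨ x3) ∧ ¬x3) ∨ x3   — double negation
= (x2 ∨ x3) ∧ (¬x2 ∨ x3 ∨ x3) ∧ (¬x3 ∨ x3)   — distribute ∨ over ∧
= (x2 ∨ x3) ∧ (¬x2 ∨ x3)   — simplify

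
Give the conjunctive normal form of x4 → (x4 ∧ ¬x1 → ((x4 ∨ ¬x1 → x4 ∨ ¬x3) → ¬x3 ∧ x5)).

x4 → (x4 ∧ ¬x1 → ((x4 ∨ ¬x1 → x4 ∨ ¬x3) → ¬x3 ∧ x5))
⇔ ¬x4 ∨ (x4 ∧ ¬x1 → ((x4 ∨ ¬x1 → x4 ∨ ¬x3) → ¬x3 ∧ x5))   [eliminate →]
⇔ ¬x4 ∨ ¬(x4 ∧ ¬x1) ∨ ((x4 ∨ ¬x1 → x4 ∨ ¬x3) → ¬x3 ∧ x5)   [eliminate →]
⇔ ¬x4 ∨ ¬(x4 ∧ ¬x1) ∨ ¬(x4 ∨ ¬x1 → x4 ∨ ¬x3) ∨ ¬x3 ∧ x5   [eliminate →]
⇔ ¬x4 ∨ ¬(x4 ∧ ¬x1) ∨ ¬(¬(x4 ∨ ¬x1) ∨ x4 ∨ ¬x3) ∨ ¬x3 ∧ x5   [eliminate →]
⇔ ¬x4 ∨ ¬x4 ∨ ¬¬x1 ∨ ¬(¬(x4 ∨ ¬x1) ∨ x4 ∨ ¬x3) ∨ ¬x3 ∧ x5   [De Morgan]
⇔ ¬x4 ∨ ¬x4 ∨ x1 ∨ ¬(¬(x4 ∨ ¬x1) ∨ x4 ∨ ¬x3) ∨ ¬x3 ∧ x5   [double negation]
⇔ ¬x4 ∨ ¬x4 ∨ x1 ∨ ¬¬(x4 ∨ ¬x1) ∧ ¬x4 ∧ ¬¬x3 ∨ ¬x3 ∧ x5   [De Morgan]
⇔ ¬x4 ∨ ¬x4 ∨ x1 ∨ (x4 ∨ ¬x1) ∧ ¬x4 ∧ ¬¬x3 ∨ ¬x3 ∧ x5   [double negation]
⇔ ¬x4 ∨ ¬x4 ∨ x1 ∨ (x4 ∨ ¬x1) ∧ ¬x4 ∧ x3 ∨ ¬x3 ∧ x5   [double negation]
⇔ (¬x4 ∨ ¬x4 ∨ x1 ∨ x4 ∨ ¬x1 ∨ ¬x3) ∧ (¬x4 ∨ ¬x4 ∨ x1 ∨ x4 ∨ ¬x1 ∨ x5) ∧ (¬x4 ∨ ¬x4 ∨ x1 ∨ ¬x4 ∨ ¬x3) ∧ (¬x4 ∨ ¬x4 ∨ x1 ∨ ¬x4 ∨ x5) ∧ (¬x4 ∨ ¬x4 ∨ x1 ∨ x3 ∨ ¬x3) ∧ (¬x4 ∨ ¬x4 ∨ x1 ∨ x3 ∨ x5)   [distribute ∨ over ∧]
⇔ (¬x4 ∨ x1 ∨ ¬x3) ∧ (¬x4 ∨ x1 ∨ x5)   [simplify]

(¬x4 ∨ x1 ∨ ¬x3) ∧ (¬x4 ∨ x1 ∨ x5)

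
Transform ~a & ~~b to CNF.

~a & b

~a & ~~b
= ~a & b   [double negation]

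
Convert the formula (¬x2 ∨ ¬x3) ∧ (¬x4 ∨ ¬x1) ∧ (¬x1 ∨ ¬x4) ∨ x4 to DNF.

(¬x2 ∨ ¬x3) ∧ (¬x4 ∨ ¬x1) ∧ (¬x1 ∨ ¬x4) ∨ x4
⇔ ¬x2 ∧ ¬x4 ∧ ¬x1 ∨ ¬x2 ∧ ¬x4 ∧ ¬x4 ∨ ¬x2 ∧ ¬x1 ∧ ¬x1 ∨ ¬x2 ∧ ¬x1 ∧ ¬x4 ∨ ¬x3 ∧ ¬x4 ∧ ¬x1 ∨ ¬x3 ∧ ¬x4 ∧ ¬x4 ∨ ¬x3 ∧ ¬x1 ∧ ¬x1 ∨ ¬x3 ∧ ¬x1 ∧ ¬x4 ∨ x4   [distribute ∧ over ∨]
⇔ ¬x2 ∧ ¬x4 ∨ ¬x2 ∧ ¬x1 ∨ ¬x3 ∧ ¬x4 ∨ ¬x3 ∧ ¬x1 ∨ x4   [simplify]

¬x2 ∧ ¬x4 ∨ ¬x2 ∧ ¬x1 ∨ ¬x3 ∧ ¬x4 ∨ ¬x3 ∧ ¬x1 ∨ x4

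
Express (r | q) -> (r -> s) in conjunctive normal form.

(r | q) -> (r -> s)
⇔ ~(r | q) | (r -> s)   [eliminate ->]
⇔ ~(r | q) | ~r | s   [eliminate ->]
⇔ (~r & ~q) | ~r | s   [De Morgan]
⇔ (~r | ~r | s) & (~q | ~r | s)   [distribute | over &]
⇔ ~r | s   [simplify]

~r | s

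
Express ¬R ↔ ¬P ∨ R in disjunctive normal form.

¬P ∧ ¬R

¬R ↔ ¬P ∨ R
≡ (¬R → ¬P ∨ R) ∧ (¬P ∨ R → ¬R)   (eliminate ↔)
≡ (¬¬R ∨ ¬P ∨ R) ∧ (¬P ∨ R → ¬R)   (eliminate →)
≡ (¬¬R ∨ ¬P ∨ R) ∧ (¬(¬P ∨ R) ∨ ¬R)   (eliminate →)
≡ (R ∨ ¬P ∨ R) ∧ (¬(¬P ∨ R) ∨ ¬R)   (double negation)
≡ (R ∨ ¬P ∨ R) ∧ (¬¬P ∧ ¬R ∨ ¬R)   (De Morgan)
≡ (R ∨ ¬P ∨ R) ∧ (P ∧ ¬R ∨ ¬R)   (double negation)
≡ R ∧ P ∧ ¬R ∨ R ∧ ¬R ∨ ¬P ∧ P ∧ ¬R ∨ ¬P ∧ ¬R ∨ R ∧ P ∧ ¬R ∨ R ∧ ¬R   (distribute ∧ over ∨)
≡ ¬P ∧ ¬R   (simplify)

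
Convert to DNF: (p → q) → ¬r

(p → q) → ¬r
⇔ ¬(p → q) ∨ ¬r
⇔ ¬(¬p ∨ q) ∨ ¬r
⇔ ¬¬p ∧ ¬q ∨ ¬r
⇔ p ∧ ¬q ∨ ¬r

p ∧ ¬q ∨ ¬r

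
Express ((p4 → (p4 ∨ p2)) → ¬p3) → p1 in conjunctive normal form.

((p4 → (p4 ∨ p2)) → ¬p3) → p1
= ¬((p4 → (p4 ∨ p2)) → ¬p3) ∨ p1   [eliminate →]
= ¬(¬(p4 → (p4 ∨ p2)) ∨ ¬p3) ∨ p1   [eliminate →]
= ¬(¬(¬p4 ∨ p4 ∨ p2) ∨ ¬p3) ∨ p1   [eliminate →]
= (¬¬(¬p4 ∨ p4 ∨ p2) ∧ ¬¬p3) ∨ p1   [De Morgan]
= ((¬p4 ∨ p4 ∨ p2) ∧ ¬¬p3) ∨ p1   [double negation]
= ((¬p4 ∨ p4 ∨ p2) ∧ p3) ∨ p1   [double negation]
= (¬p4 ∨ p4 ∨ p2 ∨ p1) ∧ (p3 ∨ p1)   [distribute ∨ over ∧]
= p3 ∨ p1   [simplify]

p3 ∨ p1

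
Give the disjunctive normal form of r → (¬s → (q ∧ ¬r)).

r → (¬s → (q ∧ ¬r))
⇔ ¬r ∨ (¬s → (q ∧ ¬r))   [eliminate →]
⇔ ¬r ∨ ¬¬s ∨ (q ∧ ¬r)   [eliminate →]
⇔ ¬r ∨ s ∨ (q ∧ ¬r)   [double negation]
⇔ ¬r ∨ s   [simplify]

¬r ∨ s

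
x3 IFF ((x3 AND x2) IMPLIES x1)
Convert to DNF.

x3 IFF ((x3 AND x2) IMPLIES x1)
≡ (x3 IMPLIES ((x3 AND x2) IMPLIES x1)) AND (((x3 AND x2) IMPLIES x1) IMPLIES x3)   (eliminate IFF)
≡ (NOT x3 OR ((x3 AND x2) IMPLIES x1)) AND (((x3 AND x2) IMPLIES x1) IMPLIES x3)   (eliminate IMPLIES)
≡ (NOT x3 OR NOT (x3 AND x2) OR x1) AND (((x3 AND x2) IMPLIES x1) IMPLIES x3)   (eliminate IMPLIES)
≡ (NOT x3 OR NOT (x3 AND x2) OR x1) AND (NOT ((x3 AND x2) IMPLIES x1) OR x3)   (eliminate IMPLIES)
≡ (NOT x3 OR NOT (x3 AND x2) OR x1) AND (NOT (NOT (x3 AND x2) OR x1) OR x3)   (eliminate IMPLIES)
≡ (NOT x3 OR NOT x3 OR NOT x2 OR x1) AND (NOT (NOT (x3 AND x2) OR x1) OR x3)   (De Morgan)
≡ (NOT x3 OR NOT x3 OR NOT x2 OR x1) AND ((NOT NOT (x3 AND x2) AND NOT x1) OR x3)   (De Morgan)
≡ (NOT x3 OR NOT x3 OR NOT x2 OR x1) AND ((x3 AND x2 AND NOT x1) OR x3)   (double negation)
≡ (NOT x3 AND x3 AND x2 AND NOT x1) OR (NOT x3 AND x3) OR (NOT x3 AND x3 AND x2 AND NOT x1) OR (NOT x3 AND x3) OR (NOT x2 AND x3 AND x2 AND NOT x1) OR (NOT x2 AND x3) OR (x1 AND x3 AND x2 AND NOT x1) OR (x1 AND x3)   (distribute AND over OR)
≡ (NOT x2 AND x3) OR (x1 AND x3)   (simplify)

(NOT x2 AND x3) OR (x1 AND x3)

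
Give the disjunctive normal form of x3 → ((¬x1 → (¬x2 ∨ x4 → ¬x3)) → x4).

x3 → ((¬x1 → (¬x2 ∨ x4 → ¬x3)) → x4)
≡ ¬x3 ∨ ((¬x1 → (¬x2 ∨ x4 → ¬x3)) → x4)   — eliminate →
≡ ¬x3 ∨ ¬(¬x1 → (¬x2 ∨ x4 → ¬x3)) ∨ x4   — eliminate →
≡ ¬x3 ∨ ¬(¬¬x1 ∨ (¬x2 ∨ x4 → ¬x3)) ∨ x4   — eliminate →
≡ ¬x3 ∨ ¬(¬¬x1 ∨ ¬(¬x2 ∨ x4) ∨ ¬x3) ∨ x4   — eliminate →
≡ ¬x3 ∨ ¬¬¬x1 ∧ ¬¬(¬x2 ∨ x4) ∧ ¬¬x3 ∨ x4   — De Morgan
≡ ¬x3 ∨ ¬x1 ∧ ¬¬(¬x2 ∨ x4) ∧ ¬¬x3 ∨ x4   — double negation
≡ ¬x3 ∨ ¬x1 ∧ (¬x2 ∨ x4) ∧ ¬¬x3 ∨ x4   — double negation
≡ ¬x3 ∨ ¬x1 ∧ (¬x2 ∨ x4) ∧ x3 ∨ x4   — double negation
≡ ¬x3 ∨ ¬x1 ∧ ¬x2 ∧ x3 ∨ ¬x1 ∧ x4 ∧ x3 ∨ x4   — distribute ∧ over ∨
≡ ¬x3 ∨ ¬x1 ∧ ¬x2 ∧ x3 ∨ x4   — simplify

¬x3 ∨ ¬x1 ∧ ¬x2 ∧ x3 ∨ x4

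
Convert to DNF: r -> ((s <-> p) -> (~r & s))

~r | (s & ~p) | (p & ~s)

r -> ((s <-> p) -> (~r & s))
= ~r | ((s <-> p) -> (~r & s))   [eliminate ->]
= ~r | ~(s <-> p) | (~r & s)   [eliminate ->]
= ~r | ~((s -> p) & (p -> s)) | (~r & s)   [eliminate <->]
= ~r | ~((~s | p) & (p -> s)) | (~r & s)   [eliminate ->]
= ~r | ~((~s | p) & (~p | s)) | (~r & s)   [eliminate ->]
= ~r | ~(~s | p) | ~(~p | s) | (~r & s)   [De Morgan]
= ~r | (~~s & ~p) | ~(~p | s) | (~r & s)   [De Morgan]
= ~r | (s & ~p) | ~(~p | s) | (~r & s)   [double negation]
= ~r | (s & ~p) | (~~p & ~s) | (~r & s)   [De Morgan]
= ~r | (s & ~p) | (p & ~s) | (~r & s)   [double negation]
= ~r | (s & ~p) | (p & ~s)   [simplify]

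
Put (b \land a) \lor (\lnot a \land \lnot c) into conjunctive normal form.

(b \land a) \lor (\lnot a \land \lnot c)
⇔ (b \lor \lnot a) \land (b \lor \lnot c) \land (a \lor \lnot a) \land (a \lor \lnot c)   [distribute \lor over \land]
⇔ (b \lor \lnot a) \land (b \lor \lnot c) \land (a \lor \lnot c)   [simplify]

(b \lor \lnot a) \land (b \lor \lnot c) \land (a \lor \lnot c)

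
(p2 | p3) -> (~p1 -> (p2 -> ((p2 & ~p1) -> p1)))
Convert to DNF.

(p2 | p3) -> (~p1 -> (p2 -> ((p2 & ~p1) -> p1)))
≡ ~(p2 | p3) | (~p1 -> (p2 -> ((p2 & ~p1) -> p1)))   (eliminate ->)
≡ ~(p2 | p3) | ~~p1 | (p2 -> ((p2 & ~p1) -> p1))   (eliminate ->)
≡ ~(p2 | p3) | ~~p1 | ~p2 | ((p2 & ~p1) -> p1)   (eliminate ->)
≡ ~(p2 | p3) | ~~p1 | ~p2 | ~(p2 & ~p1) | p1   (eliminate ->)
≡ (~p2 & ~p3) | ~~p1 | ~p2 | ~(p2 & ~p1) | p1   (De Morgan)
≡ (~p2 & ~p3) | p1 | ~p2 | ~(p2 & ~p1) | p1   (double negation)
≡ (~p2 & ~p3) | p1 | ~p2 | ~p2 | ~~p1 | p1   (De Morgan)
≡ (~p2 & ~p3) | p1 | ~p2 | ~p2 | p1 | p1   (double negation)
≡ p1 | ~p2   (simplify)

p1 | ~p2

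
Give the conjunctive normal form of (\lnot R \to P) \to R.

\lnot P \lor R

(\lnot R \to P) \to R
= \lnot (\lnot R \to P) \lor R
= \lnot (\lnot \lnot R \lor P) \lor R
= \lnot \lnot \lnot R \land \lnot P \lor R
= \lnot R \land \lnot P \lor R
= (\lnot R \lor R) \land (\lnot P \lor R)
= \lnot P \lor R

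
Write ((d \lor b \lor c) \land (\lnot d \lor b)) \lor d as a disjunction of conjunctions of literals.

((d \lor b \lor c) \land (\lnot d \lor b)) \lor d
≡ (d \land \lnot d) \lor (d \land b) \lor (b \land \lnot d) \lor (b \land b) \lor (c \land \lnot d) \lor (c \land b) \lor d   — distribute \land over \lor
≡ b \lor (c \land \lnot d) \lor d   — simplify

b \lor (c \land \lnot d) \lor d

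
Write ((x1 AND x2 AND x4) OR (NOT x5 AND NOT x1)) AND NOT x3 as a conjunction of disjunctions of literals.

((x1 AND x2 AND x4) OR (NOT x5 AND NOT x1)) AND NOT x3
= (x1 OR NOT x5) AND (x1 OR NOT x1) AND (x2 OR NOT x5) AND (x2 OR NOT x1) AND (x4 OR NOT x5) AND (x4 OR NOT x1) AND NOT x3
= (x1 OR NOT x5) AND (x2 OR NOT x5) AND (x2 OR NOT x1) AND (x4 OR NOT x5) AND (x4 OR NOT x1) AND NOT x3

(x1 OR NOT x5) AND (x2 OR NOT x5) AND (x2 OR NOT x1) AND (x4 OR NOT x5) AND (x4 OR NOT x1) AND NOT x3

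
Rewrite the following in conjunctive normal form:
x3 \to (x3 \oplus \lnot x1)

\lnot x3 \lor x1

x3 \to (x3 \oplus \lnot x1)
= \lnot x3 \lor (x3 \oplus \lnot x1)   [eliminate \to]
= \lnot x3 \lor ((x3 \lor \lnot x1) \land \lnot (x3 \land \lnot x1))   [expand \oplus]
= \lnot x3 \lor ((x3 \lor \lnot x1) \land (\lnot x3 \lor \lnot \lnot x1))   [De Morgan]
= \lnot x3 \lor ((x3 \lor \lnot x1) \land (\lnot x3 \lor x1))   [double negation]
= (\lnot x3 \lor x3 \lor \lnot x1) \land (\lnot x3 \lor \lnot x3 \lor x1)   [distribute \lor over \land]
= \lnot x3 \lor x1   [simplify]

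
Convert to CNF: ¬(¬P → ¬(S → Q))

¬P ∧ (¬S ∨ Q)

¬(¬P → ¬(S → Q))
≡ ¬(¬¬P ∨ ¬(S → Q))   [eliminate →]
≡ ¬(¬¬P ∨ ¬(¬S ∨ Q))   [eliminate →]
≡ ¬¬¬P ∧ ¬¬(¬S ∨ Q)   [De Morgan]
≡ ¬P ∧ ¬¬(¬S ∨ Q)   [double negation]
≡ ¬P ∧ (¬S ∨ Q)   [double negation]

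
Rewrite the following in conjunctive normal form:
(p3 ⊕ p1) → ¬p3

¬p3 ∨ p1

(p3 ⊕ p1) → ¬p3
≡ ¬(p3 ⊕ p1) ∨ ¬p3   (eliminate →)
≡ ¬((p3 ∨ p1) ∧ ¬(p3 ∧ p1)) ∨ ¬p3   (expand ⊕)
≡ ¬(p3 ∨ p1) ∨ ¬¬(p3 ∧ p1) ∨ ¬p3   (De Morgan)
≡ (¬p3 ∧ ¬p1) ∨ ¬¬(p3 ∧ p1) ∨ ¬p3   (De Morgan)
≡ (¬p3 ∧ ¬p1) ∨ (p3 ∧ p1) ∨ ¬p3   (double negation)
≡ (¬p3 ∨ p3 ∨ ¬p3) ∧ (¬p3 ∨ p1 ∨ ¬p3) ∧ (¬p1 ∨ p3 ∨ ¬p3) ∧ (¬p1 ∨ p1 ∨ ¬p3)   (distribute ∨ over ∧)
≡ ¬p3 ∨ p1   (simplify)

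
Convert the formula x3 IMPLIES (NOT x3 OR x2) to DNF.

NOT x3 OR x2

x3 IMPLIES (NOT x3 OR x2)
⇔ NOT x3 OR NOT x3 OR x2   [eliminate IMPLIES]
⇔ NOT x3 OR x2   [simplify]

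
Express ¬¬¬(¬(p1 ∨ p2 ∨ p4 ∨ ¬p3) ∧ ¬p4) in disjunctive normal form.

p1 ∨ p2 ∨ p4 ∨ ¬p3

¬¬¬(¬(p1 ∨ p2 ∨ p4 ∨ ¬p3) ∧ ¬p4)
≡ ¬(¬(p1 ∨ p2 ∨ p4 ∨ ¬p3) ∧ ¬p4)   [double negation]
≡ ¬¬(p1 ∨ p2 ∨ p4 ∨ ¬p3) ∨ ¬¬p4   [De Morgan]
≡ p1 ∨ p2 ∨ p4 ∨ ¬p3 ∨ ¬¬p4   [double negation]
≡ p1 ∨ p2 ∨ p4 ∨ ¬p3 ∨ p4   [double negation]
≡ p1 ∨ p2 ∨ p4 ∨ ¬p3   [simplify]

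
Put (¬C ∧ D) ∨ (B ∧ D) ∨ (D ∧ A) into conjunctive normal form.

(¬C ∨ B ∨ A) ∧ D

(¬C ∧ D) ∨ (B ∧ D) ∨ (D ∧ A)
≡ (¬C ∨ B ∨ D) ∧ (¬C ∨ B ∨ A) ∧ (¬C ∨ D ∨ D) ∧ (¬C ∨ D ∨ A) ∧ (D ∨ B ∨ D) ∧ (D ∨ B ∨ A) ∧ (D ∨ D ∨ D) ∧ (D ∨ D ∨ A)   (distribute ∨ over ∧)
≡ (¬C ∨ B ∨ A) ∧ D   (simplify)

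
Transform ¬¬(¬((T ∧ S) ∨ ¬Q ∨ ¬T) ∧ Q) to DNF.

¬¬(¬((T ∧ S) ∨ ¬Q ∨ ¬T) ∧ Q)
= ¬((T ∧ S) ∨ ¬Q ∨ ¬T) ∧ Q   [double negation]
= ¬(T ∧ S) ∧ ¬¬Q ∧ ¬¬T ∧ Q   [De Morgan]
= (¬T ∨ ¬S) ∧ ¬¬Q ∧ ¬¬T ∧ Q   [De Morgan]
= (¬T ∨ ¬S) ∧ Q ∧ ¬¬T ∧ Q   [double negation]
= (¬T ∨ ¬S) ∧ Q ∧ T ∧ Q   [double negation]
= (¬T ∧ Q ∧ T ∧ Q) ∨ (¬S ∧ Q ∧ T ∧ Q)   [distribute ∧ over ∨]
= ¬S ∧ Q ∧ T   [simplify]

¬S ∧ Q ∧ T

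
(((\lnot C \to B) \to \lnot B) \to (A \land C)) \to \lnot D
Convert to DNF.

(((\lnot C \to B) \to \lnot B) \to (A \land C)) \to \lnot D
≡ \lnot (((\lnot C \to B) \to \lnot B) \to (A \land C)) \lor \lnot D   [eliminate \to]
≡ \lnot (\lnot ((\lnot C \to B) \to \lnot B) \lor (A \land C)) \lor \lnot D   [eliminate \to]
≡ \lnot (\lnot (\lnot (\lnot C \to B) \lor \lnot B) \lor (A \land C)) \lor \lnot D   [eliminate \to]
≡ \lnot (\lnot (\lnot (\lnot \lnot C \lor B) \lor \lnot B) \lor (A \land C)) \lor \lnot D   [eliminate \to]
≡ (\lnot \lnot (\lnot (\lnot \lnot C \lor B) \lor \lnot B) \land \lnot (A \land C)) \lor \lnot D   [De Morgan]
≡ ((\lnot (\lnot \lnot C \lor B) \lor \lnot B) \land \lnot (A \land C)) \lor \lnot D   [double negation]
≡ (((\lnot \lnot \lnot C \land \lnot B) \lor \lnot B) \land \lnot (A \land C)) \lor \lnot D   [De Morgan]
≡ (((\lnot C \land \lnot B) \lor \lnot B) \land \lnot (A \land C)) \lor \lnot D   [double negation]
≡ (((\lnot C \land \lnot B) \lor \lnot B) \land (\lnot A \lor \lnot C)) \lor \lnot D   [De Morgan]
≡ (\lnot C \land \lnot B \land \lnot A) \lor (\lnot C \land \lnot B \land \lnot C) \lor (\lnot B \land \lnot A) \lor (\lnot B \land \lnot C) \lor \lnot D   [distribute \land over \lor]
≡ (\lnot C \land \lnot B) \lor (\lnot B \land \lnot A) \lor \lnot D   [simplify]

(\lnot C \land \lnot B) \lor (\lnot B \land \lnot A) \lor \lnot D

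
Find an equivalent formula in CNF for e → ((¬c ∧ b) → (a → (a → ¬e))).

e → ((¬c ∧ b) → (a → (a → ¬e)))
= ¬e ∨ ((¬c ∧ b) → (a → (a → ¬e)))   — eliminate →
= ¬e ∨ ¬(¬c ∧ b) ∨ (a → (a → ¬e))   — eliminate →
= ¬e ∨ ¬(¬c ∧ b) ∨ ¬a ∨ (a → ¬e)   — eliminate →
= ¬e ∨ ¬(¬c ∧ b) ∨ ¬a ∨ ¬a ∨ ¬e   — eliminate →
= ¬e ∨ ¬¬c ∨ ¬b ∨ ¬a ∨ ¬a ∨ ¬e   — De Morgan
= ¬e ∨ c ∨ ¬b ∨ ¬a ∨ ¬a ∨ ¬e   — double negation
= ¬e ∨ c ∨ ¬b ∨ ¬a   — simplify

¬e ∨ c ∨ ¬b ∨ ¬a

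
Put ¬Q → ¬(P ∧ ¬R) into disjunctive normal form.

¬Q → ¬(P ∧ ¬R)
⇔ ¬¬Q ∨ ¬(P ∧ ¬R)   (eliminate →)
⇔ Q ∨ ¬(P ∧ ¬R)   (double negation)
⇔ Q ∨ ¬P ∨ ¬¬R   (De Morgan)
⇔ Q ∨ ¬P ∨ R   (double negation)

Q ∨ ¬P ∨ R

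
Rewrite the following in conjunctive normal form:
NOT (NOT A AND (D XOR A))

NOT (NOT A AND (D XOR A))
= NOT (NOT A AND (D OR A) AND NOT (D AND A))   [expand XOR]
= NOT NOT A OR NOT (D OR A) OR NOT NOT (D AND A)   [De Morgan]
= A OR NOT (D OR A) OR NOT NOT (D AND A)   [double negation]
= A OR (NOT D AND NOT A) OR NOT NOT (D AND A)   [De Morgan]
= A OR (NOT D AND NOT A) OR (D AND A)   [double negation]
= (A OR NOT D OR D) AND (A OR NOT D OR A) AND (A OR NOT A OR D) AND (A OR NOT A OR A)   [distribute OR over AND]
= A OR NOT D   [simplify]

A OR NOT D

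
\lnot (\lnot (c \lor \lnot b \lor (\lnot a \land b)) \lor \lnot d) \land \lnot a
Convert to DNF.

\lnot (\lnot (c \lor \lnot b \lor (\lnot a \land b)) \lor \lnot d) \land \lnot a
= \lnot \lnot (c \lor \lnot b \lor (\lnot a \land b)) \land \lnot \lnot d \land \lnot a   [De Morgan]
= (c \lor \lnot b \lor (\lnot a \land b)) \land \lnot \lnot d \land \lnot a   [double negation]
= (c \lor \lnot b \lor (\lnot a \land b)) \land d \land \lnot a   [double negation]
= (c \land d \land \lnot a) \lor (\lnot b \land d \land \lnot a) \lor (\lnot a \land b \land d \land \lnot a)   [distribute \land over \lor]
= (c \land d \land \lnot a) \lor (\lnot b \land d \land \lnot a) \lor (\lnot a \land b \land d)   [simplify]

(c \land d \land \lnot a) \lor (\lnot b \land d \land \lnot a) \lor (\lnot a \land b \land d)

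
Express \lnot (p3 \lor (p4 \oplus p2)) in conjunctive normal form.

\lnot (p3 \lor (p4 \oplus p2))
≡ \lnot (p3 \lor ((p4 \lor p2) \land \lnot (p4 \land p2)))   — expand \oplus
≡ \lnot p3 \land \lnot ((p4 \lor p2) \land \lnot (p4 \land p2))   — De Morgan
≡ \lnot p3 \land (\lnot (p4 \lor p2) \lor \lnot \lnot (p4 \land p2))   — De Morgan
≡ \lnot p3 \land ((\lnot p4 \land \lnot p2) \lor \lnot \lnot (p4 \land p2))   — De Morgan
≡ \lnot p3 \land ((\lnot p4 \land \lnot p2) \lor (p4 \land p2))   — double negation
≡ \lnot p3 \land (\lnot p4 \lor p4) \land (\lnot p4 \lor p2) \land (\lnot p2 \lor p4) \land (\lnot p2 \lor p2)   — distribute \lor over \land
≡ \lnot p3 \land (\lnot p4 \lor p2) \land (\lnot p2 \lor p4)   — simplify

\lnot p3 \land (\lnot p4 \lor p2) \land (\lnot p2 \lor p4)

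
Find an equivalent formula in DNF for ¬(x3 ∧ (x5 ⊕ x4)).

¬x3 ∨ (¬x5 ∧ ¬x4) ∨ (x4 ∧ x5)

¬(x3 ∧ (x5 ⊕ x4))
= ¬(x3 ∧ ((x5 ∧ ¬x4) ∨ (¬x5 ∧ x4)))   — expand ⊕
= ¬x3 ∨ ¬((x5 ∧ ¬x4) ∨ (¬x5 ∧ x4))   — De Morgan
= ¬x3 ∨ (¬(x5 ∧ ¬x4) ∧ ¬(¬x5 ∧ x4))   — De Morgan
= ¬x3 ∨ ((¬x5 ∨ ¬¬x4) ∧ ¬(¬x5 ∧ x4))   — De Morgan
= ¬x3 ∨ ((¬x5 ∨ x4) ∧ ¬(¬x5 ∧ x4))   — double negation
= ¬x3 ∨ ((¬x5 ∨ x4) ∧ (¬¬x5 ∨ ¬x4))   — De Morgan
= ¬x3 ∨ ((¬x5 ∨ x4) ∧ (x5 ∨ ¬x4))   — double negation
= ¬x3 ∨ (¬x5 ∧ x5) ∨ (¬x5 ∧ ¬x4) ∨ (x4 ∧ x5) ∨ (x4 ∧ ¬x4)   — distribute ∧ over ∨
= ¬x3 ∨ (¬x5 ∧ ¬x4) ∨ (x4 ∧ x5)   — simplify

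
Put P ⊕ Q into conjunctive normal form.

(P ∨ Q) ∧ (¬P ∨ ¬Q)

P ⊕ Q
≡ (P ∨ Q) ∧ ¬(P ∧ Q)   [expand ⊕]
≡ (P ∨ Q) ∧ (¬P ∨ ¬Q)   [De Morgan]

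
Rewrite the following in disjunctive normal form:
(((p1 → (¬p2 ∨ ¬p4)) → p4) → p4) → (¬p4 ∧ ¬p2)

¬p4 ∧ ¬p2

(((p1 → (¬p2 ∨ ¬p4)) → p4) → p4) → (¬p4 ∧ ¬p2)
≡ ¬(((p1 → (¬p2 ∨ ¬p4)) → p4) → p4) ∨ (¬p4 ∧ ¬p2)   [eliminate →]
≡ ¬(¬((p1 → (¬p2 ∨ ¬p4)) → p4) ∨ p4) ∨ (¬p4 ∧ ¬p2)   [eliminate →]
≡ ¬(¬(¬(p1 → (¬p2 ∨ ¬p4)) ∨ p4) ∨ p4) ∨ (¬p4 ∧ ¬p2)   [eliminate →]
≡ ¬(¬(¬(¬p1 ∨ ¬p2 ∨ ¬p4) ∨ p4) ∨ p4) ∨ (¬p4 ∧ ¬p2)   [eliminate →]
≡ (¬¬(¬(¬p1 ∨ ¬p2 ∨ ¬p4) ∨ p4) ∧ ¬p4) ∨ (¬p4 ∧ ¬p2)   [De Morgan]
≡ ((¬(¬p1 ∨ ¬p2 ∨ ¬p4) ∨ p4) ∧ ¬p4) ∨ (¬p4 ∧ ¬p2)   [double negation]
≡ (((¬¬p1 ∧ ¬¬p2 ∧ ¬¬p4) ∨ p4) ∧ ¬p4) ∨ (¬p4 ∧ ¬p2)   [De Morgan]
≡ (((p1 ∧ ¬¬p2 ∧ ¬¬p4) ∨ p4) ∧ ¬p4) ∨ (¬p4 ∧ ¬p2)   [double negation]
≡ (((p1 ∧ p2 ∧ ¬¬p4) ∨ p4) ∧ ¬p4) ∨ (¬p4 ∧ ¬p2)   [double negation]
≡ (((p1 ∧ p2 ∧ p4) ∨ p4) ∧ ¬p4) ∨ (¬p4 ∧ ¬p2)   [double negation]
≡ (p1 ∧ p2 ∧ p4 ∧ ¬p4) ∨ (p4 ∧ ¬p4) ∨ (¬p4 ∧ ¬p2)   [distribute ∧ over ∨]
≡ ¬p4 ∧ ¬p2   [simplify]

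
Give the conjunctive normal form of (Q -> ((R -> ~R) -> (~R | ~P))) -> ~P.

(Q | ~P) & (~R | ~P) & (R | ~P)

(Q -> ((R -> ~R) -> (~R | ~P))) -> ~P
⇔ ~(Q -> ((R -> ~R) -> (~R | ~P))) | ~P   [eliminate ->]
⇔ ~(~Q | ((R -> ~R) -> (~R | ~P))) | ~P   [eliminate ->]
⇔ ~(~Q | ~(R -> ~R) | ~R | ~P) | ~P   [eliminate ->]
⇔ ~(~Q | ~(~R | ~R) | ~R | ~P) | ~P   [eliminate ->]
⇔ (~~Q & ~~(~R | ~R) & ~~R & ~~P) | ~P   [De Morgan]
⇔ (Q & ~~(~R | ~R) & ~~R & ~~P) | ~P   [double negation]
⇔ (Q & (~R | ~R) & ~~R & ~~P) | ~P   [double negation]
⇔ (Q & (~R | ~R) & R & ~~P) | ~P   [double negation]
⇔ (Q & (~R | ~R) & R & P) | ~P   [double negation]
⇔ (Q | ~P) & (~R | ~R | ~P) & (R | ~P) & (P | ~P)   [distribute | over &]
⇔ (Q | ~P) & (~R | ~P) & (R | ~P)   [simplify]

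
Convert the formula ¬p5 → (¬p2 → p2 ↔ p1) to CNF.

(p5 ∨ ¬p2 ∨ p1) ∧ (p5 ∨ ¬p1 ∨ p2)

¬p5 → (¬p2 → p2 ↔ p1)
≡ ¬¬p5 ∨ (¬p2 → p2 ↔ p1)   [eliminate →]
≡ ¬¬p5 ∨ ((¬p2 → p2) → p1) ∧ (p1 → (¬p2 → p2))   [eliminate ↔]
≡ ¬¬p5 ∨ (¬(¬p2 → p2) ∨ p1) ∧ (p1 → (¬p2 → p2))   [eliminate →]
≡ ¬¬p5 ∨ (¬(¬¬p2 ∨ p2) ∨ p1) ∧ (p1 → (¬p2 → p2))   [eliminate →]
≡ ¬¬p5 ∨ (¬(¬¬p2 ∨ p2) ∨ p1) ∧ (¬p1 ∨ (¬p2 → p2))   [eliminate →]
≡ ¬¬p5 ∨ (¬(¬¬p2 ∨ p2) ∨ p1) ∧ (¬p1 ∨ ¬¬p2 ∨ p2)   [eliminate →]
≡ p5 ∨ (¬(¬¬p2 ∨ p2) ∨ p1) ∧ (¬p1 ∨ ¬¬p2 ∨ p2)   [double negation]
≡ p5 ∨ (¬¬¬p2 ∧ ¬p2 ∨ p1) ∧ (¬p1 ∨ ¬¬p2 ∨ p2)   [De Morgan]
≡ p5 ∨ (¬p2 ∧ ¬p2 ∨ p1) ∧ (¬p1 ∨ ¬¬p2 ∨ p2)   [double negation]
≡ p5 ∨ (¬p2 ∧ ¬p2 ∨ p1) ∧ (¬p1 ∨ p2 ∨ p2)   [double negation]
≡ (p5 ∨ ¬p2 ∨ p1) ∧ (p5 ∨ ¬p2 ∨ p1) ∧ (p5 ∨ ¬p1 ∨ p2 ∨ p2)   [distribute ∨ over ∧]
≡ (p5 ∨ ¬p2 ∨ p1) ∧ (p5 ∨ ¬p1 ∨ p2)   [simplify]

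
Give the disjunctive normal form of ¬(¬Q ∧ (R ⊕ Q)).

Q ∨ (¬R ∧ ¬Q)

¬(¬Q ∧ (R ⊕ Q))
≡ ¬(¬Q ∧ ((R ∧ ¬Q) ∨ (¬R ∧ Q)))   [expand ⊕]
≡ ¬¬Q ∨ ¬((R ∧ ¬Q) ∨ (¬R ∧ Q))   [De Morgan]
≡ Q ∨ ¬((R ∧ ¬Q) ∨ (¬R ∧ Q))   [double negation]
≡ Q ∨ (¬(R ∧ ¬Q) ∧ ¬(¬R ∧ Q))   [De Morgan]
≡ Q ∨ ((¬R ∨ ¬¬Q) ∧ ¬(¬R ∧ Q))   [De Morgan]
≡ Q ∨ ((¬R ∨ Q) ∧ ¬(¬R ∧ Q))   [double negation]
≡ Q ∨ ((¬R ∨ Q) ∧ (¬¬R ∨ ¬Q))   [De Morgan]
≡ Q ∨ ((¬R ∨ Q) ∧ (R ∨ ¬Q))   [double negation]
≡ Q ∨ (¬R ∧ R) ∨ (¬R ∧ ¬Q) ∨ (Q ∧ R) ∨ (Q ∧ ¬Q)   [distribute ∧ over ∨]
≡ Q ∨ (¬R ∧ ¬Q)   [simplify]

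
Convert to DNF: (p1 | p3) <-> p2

(~p1 & ~p3 & ~p2) | (p2 & p1) | (p2 & p3)

(p1 | p3) <-> p2
≡ ((p1 | p3) -> p2) & (p2 -> (p1 | p3))
≡ (~(p1 | p3) | p2) & (p2 -> (p1 | p3))
≡ (~(p1 | p3) | p2) & (~p2 | p1 | p3)
≡ ((~p1 & ~p3) | p2) & (~p2 | p1 | p3)
≡ (~p1 & ~p3 & ~p2) | (~p1 & ~p3 & p1) | (~p1 & ~p3 & p3) | (p2 & ~p2) | (p2 & p1) | (p2 & p3)
≡ (~p1 & ~p3 & ~p2) | (p2 & p1) | (p2 & p3)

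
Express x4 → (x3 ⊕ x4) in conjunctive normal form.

x4 → (x3 ⊕ x4)
⇔ ¬x4 ∨ (x3 ⊕ x4)   [eliminate →]
⇔ ¬x4 ∨ ((x3 ∨ x4) ∧ ¬(x3 ∧ x4))   [expand ⊕]
⇔ ¬x4 ∨ ((x3 ∨ x4) ∧ (¬x3 ∨ ¬x4))   [De Morgan]
⇔ (¬x4 ∨ x3 ∨ x4) ∧ (¬x4 ∨ ¬x3 ∨ ¬x4)   [distribute ∨ over ∧]
⇔ ¬x4 ∨ ¬x3   [simplify]

¬x4 ∨ ¬x3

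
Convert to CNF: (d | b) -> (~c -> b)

(d | b) -> (~c -> b)
= ~(d | b) | (~c -> b)
= ~(d | b) | ~~c | b
= (~d & ~b) | ~~c | b
= (~d & ~b) | c | b
= (~d | c | b) & (~b | c | b)
= ~d | c | b

~d | c | b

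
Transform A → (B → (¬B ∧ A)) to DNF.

¬A ∨ ¬B

A → (B → (¬B ∧ A))
= ¬A ∨ (B → (¬B ∧ A))   — eliminate →
= ¬A ∨ ¬B ∨ (¬B ∧ A)   — eliminate →
= ¬A ∨ ¬B   — simplify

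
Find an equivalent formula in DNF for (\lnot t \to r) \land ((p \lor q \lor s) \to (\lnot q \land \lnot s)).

(\lnot t \to r) \land ((p \lor q \lor s) \to (\lnot q \land \lnot s))
≡ (\lnot \lnot t \lor r) \land ((p \lor q \lor s) \to (\lnot q \land \lnot s))
≡ (\lnot \lnot t \lor r) \land (\lnot (p \lor q \lor s) \lor (\lnot q \land \lnot s))
≡ (t \lor r) \land (\lnot (p \lor q \lor s) \lor (\lnot q \land \lnot s))
≡ (t \lor r) \land ((\lnot p \land \lnot q \land \lnot s) \lor (\lnot q \land \lnot s))
≡ (t \land \lnot p \land \lnot q \land \lnot s) \lor (t \land \lnot q \land \lnot s) \lor (r \land \lnot p \land \lnot q \land \lnot s) \lor (r \land \lnot q \land \lnot s)
≡ (t \land \lnot q \land \lnot s) \lor (r \land \lnot q \land \lnot s)

(t \land \lnot q \land \lnot s) \lor (r \land \lnot q \land \lnot s)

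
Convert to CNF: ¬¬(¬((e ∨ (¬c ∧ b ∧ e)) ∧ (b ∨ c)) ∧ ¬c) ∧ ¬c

(¬e ∨ ¬b) ∧ ¬c

¬¬(¬((e ∨ (¬c ∧ b ∧ e)) ∧ (b ∨ c)) ∧ ¬c) ∧ ¬c
= ¬((e ∨ (¬c ∧ b ∧ e)) ∧ (b ∨ c)) ∧ ¬c ∧ ¬c   [double negation]
= (¬(e ∨ (¬c ∧ b ∧ e)) ∨ ¬(b ∨ c)) ∧ ¬c ∧ ¬c   [De Morgan]
= ((¬e ∧ ¬(¬c ∧ b ∧ e)) ∨ ¬(b ∨ c)) ∧ ¬c ∧ ¬c   [De Morgan]
= ((¬e ∧ (¬¬c ∨ ¬b ∨ ¬e)) ∨ ¬(b ∨ c)) ∧ ¬c ∧ ¬c   [De Morgan]
= ((¬e ∧ (c ∨ ¬b ∨ ¬e)) ∨ ¬(b ∨ c)) ∧ ¬c ∧ ¬c   [double negation]
= ((¬e ∧ (c ∨ ¬b ∨ ¬e)) ∨ (¬b ∧ ¬c)) ∧ ¬c ∧ ¬c   [De Morgan]
= (¬e ∨ ¬b) ∧ (¬e ∨ ¬c) ∧ (c ∨ ¬b ∨ ¬e ∨ ¬b) ∧ (c ∨ ¬b ∨ ¬e ∨ ¬c) ∧ ¬c ∧ ¬c   [distribute ∨ over ∧]
= (¬e ∨ ¬b) ∧ ¬c   [simplify]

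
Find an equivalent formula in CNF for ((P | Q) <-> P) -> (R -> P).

((P | Q) <-> P) -> (R -> P)
= ~((P | Q) <-> P) | (R -> P)   — eliminate ->
= ~(((P | Q) -> P) & (P -> (P | Q))) | (R -> P)   — eliminate <->
= ~((~(P | Q) | P) & (P -> (P | Q))) | (R -> P)   — eliminate ->
= ~((~(P | Q) | P) & (~P | P | Q)) | (R -> P)   — eliminate ->
= ~((~(P | Q) | P) & (~P | P | Q)) | ~R | P   — eliminate ->
= ~(~(P | Q) | P) | ~(~P | P | Q) | ~R | P   — De Morgan
= (~~(P | Q) & ~P) | ~(~P | P | Q) | ~R | P   — De Morgan
= ((P | Q) & ~P) | ~(~P | P | Q) | ~R | P   — double negation
= ((P | Q) & ~P) | (~~P & ~P & ~Q) | ~R | P   — De Morgan
= ((P | Q) & ~P) | (P & ~P & ~Q) | ~R | P   — double negation
= (P | Q | P | ~R | P) & (P | Q | ~P | ~R | P) & (P | Q | ~Q | ~R | P) & (~P | P | ~R | P) & (~P | ~P | ~R | P) & (~P | ~Q | ~R | P)   — distribute | over &
= P | Q | ~R   — simplify

P | Q | ~R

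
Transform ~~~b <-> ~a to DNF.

~~~b <-> ~a
≡ (~~~b -> ~a) & (~a -> ~~~b)   (eliminate <->)
≡ (~~~~b | ~a) & (~a -> ~~~b)   (eliminate ->)
≡ (~~~~b | ~a) & (~~a | ~~~b)   (eliminate ->)
≡ (~~b | ~a) & (~~a | ~~~b)   (double negation)
≡ (b | ~a) & (~~a | ~~~b)   (double negation)
≡ (b | ~a) & (a | ~~~b)   (double negation)
≡ (b | ~a) & (a | ~b)   (double negation)
≡ (b & a) | (b & ~b) | (~a & a) | (~a & ~b)   (distribute & over |)
≡ (b & a) | (~a & ~b)   (simplify)

(b & a) | (~a & ~b)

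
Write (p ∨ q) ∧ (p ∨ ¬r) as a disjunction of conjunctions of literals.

p ∨ q ∧ ¬r

(p ∨ q) ∧ (p ∨ ¬r)
⇔ p ∧ p ∨ p ∧ ¬r ∨ q ∧ p ∨ q ∧ ¬r   [distribute ∧ over ∨]
⇔ p ∨ q ∧ ¬r   [simplify]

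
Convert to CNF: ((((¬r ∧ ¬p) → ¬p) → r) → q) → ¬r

¬q ∨ ¬r

((((¬r ∧ ¬p) → ¬p) → r) → q) → ¬r
≡ ¬((((¬r ∧ ¬p) → ¬p) → r) → q) ∨ ¬r
≡ ¬(¬(((¬r ∧ ¬p) → ¬p) → r) ∨ q) ∨ ¬r
≡ ¬(¬(¬((¬r ∧ ¬p) → ¬p) ∨ r) ∨ q) ∨ ¬r
≡ ¬(¬(¬(¬(¬r ∧ ¬p) ∨ ¬p) ∨ r) ∨ q) ∨ ¬r
≡ (¬¬(¬(¬(¬r ∧ ¬p) ∨ ¬p) ∨ r) ∧ ¬q) ∨ ¬r
≡ ((¬(¬(¬r ∧ ¬p) ∨ ¬p) ∨ r) ∧ ¬q) ∨ ¬r
≡ (((¬¬(¬r ∧ ¬p) ∧ ¬¬p) ∨ r) ∧ ¬q) ∨ ¬r
≡ (((¬r ∧ ¬p ∧ ¬¬p) ∨ r) ∧ ¬q) ∨ ¬r
≡ (((¬r ∧ ¬p ∧ p) ∨ r) ∧ ¬q) ∨ ¬r
≡ (¬r ∨ r ∨ ¬r) ∧ (¬p ∨ r ∨ ¬r) ∧ (p ∨ r ∨ ¬r) ∧ (¬q ∨ ¬r)
≡ ¬q ∨ ¬r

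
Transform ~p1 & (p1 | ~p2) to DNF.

~p1 & ~p2

~p1 & (p1 | ~p2)
≡ (~p1 & p1) | (~p1 & ~p2)
≡ ~p1 & ~p2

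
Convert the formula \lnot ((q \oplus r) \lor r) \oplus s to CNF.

\lnot ((q \oplus r) \lor r) \oplus s
⇔ (\lnot ((q \oplus r) \lor r) \lor s) \land \lnot (\lnot ((q \oplus r) \lor r) \land s)   — expand \oplus
⇔ (\lnot (((q \lor r) \land \lnot (q \land r)) \lor r) \lor s) \land \lnot (\lnot ((q \oplus r) \lor r) \land s)   — expand \oplus
⇔ (\lnot (((q \lor r) \land \lnot (q \land r)) \lor r) \lor s) \land \lnot (\lnot (((q \lor r) \land \lnot (q \land r)) \lor r) \land s)   — expand \oplus
⇔ ((\lnot ((q \lor r) \land \lnot (q \land r)) \land \lnot r) \lor s) \land \lnot (\lnot (((q \lor r) \land \lnot (q \land r)) \lor r) \land s)   — De Morgan
⇔ (((\lnot (q \lor r) \lor \lnot \lnot (q \land r)) \land \lnot r) \lor s) \land \lnot (\lnot (((q \lor r) \land \lnot (q \land r)) \lor r) \land s)   — De Morgan
⇔ ((((\lnot q \land \lnot r) \lor \lnot \lnot (q \land r)) \land \lnot r) \lor s) \land \lnot (\lnot (((q \lor r) \land \lnot (q \land r)) \lor r) \land s)   — De Morgan
⇔ ((((\lnot q \land \lnot r) \lor (q \land r)) \land \lnot r) \lor s) \land \lnot (\lnot (((q \lor r) \land \lnot (q \land r)) \lor r) \land s)   — double negation
⇔ ((((\lnot q \land \lnot r) \lor (q \land r)) \land \lnot r) \lor s) \land (\lnot \lnot (((q \lor r) \land \lnot (q \land r)) \lor r) \lor \lnot s)   — De Morgan
⇔ ((((\lnot q \land \lnot r) \lor (q \land r)) \land \lnot r) \lor s) \land (((q \lor r) \land \lnot (q \land r)) \lor r \lor \lnot s)   — double negation
⇔ ((((\lnot q \land \lnot r) \lor (q \land r)) \land \lnot r) \lor s) \land (((q \lor r) \land (\lnot q \lor \lnot r)) \lor r \lor \lnot s)   — De Morgan
⇔ (\lnot q \lor q \lor s) \land (\lnot q \lor r \lor s) \land (\lnot r \lor q \lor s) \land (\lnot r \lor r \lor s) \land (\lnot r \lor s) \land (q \lor r \lor r \lor \lnot s) \land (\lnot q \lor \lnot r \lor r \lor \lnot s)   — distribute \lor over \land
⇔ (\lnot q \lor r \lor s) \land (\lnot r \lor s) \land (q \lor r \lor \lnot s)   — simplify

(\lnot q \lor r \lor s) \land (\lnot r \lor s) \land (q \lor r \lor \lnot s)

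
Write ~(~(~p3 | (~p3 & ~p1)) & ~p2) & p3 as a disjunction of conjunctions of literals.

p2 & p3

~(~(~p3 | (~p3 & ~p1)) & ~p2) & p3
≡ (~~(~p3 | (~p3 & ~p1)) | ~~p2) & p3   — De Morgan
≡ (~p3 | (~p3 & ~p1) | ~~p2) & p3   — double negation
≡ (~p3 | (~p3 & ~p1) | p2) & p3   — double negation
≡ (~p3 & p3) | (~p3 & ~p1 & p3) | (p2 & p3)   — distribute & over |
≡ p2 & p3   — simplify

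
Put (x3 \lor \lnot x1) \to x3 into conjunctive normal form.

(x3 \lor \lnot x1) \to x3
≡ \lnot (x3 \lor \lnot x1) \lor x3   [eliminate \to]
≡ (\lnot x3 \land \lnot \lnot x1) \lor x3   [De Morgan]
≡ (\lnot x3 \land x1) \lor x3   [double negation]
≡ (\lnot x3 \lor x3) \land (x1 \lor x3)   [distribute \lor over \land]
≡ x1 \lor x3   [simplify]

x1 \lor x3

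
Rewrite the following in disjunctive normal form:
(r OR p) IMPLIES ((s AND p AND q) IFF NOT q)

(r OR p) IMPLIES ((s AND p AND q) IFF NOT q)
≡ NOT (r OR p) OR ((s AND p AND q) IFF NOT q)   [eliminate IMPLIES]
≡ NOT (r OR p) OR (((s AND p AND q) IMPLIES NOT q) AND (NOT q IMPLIES (s AND p AND q)))   [eliminate IFF]
≡ NOT (r OR p) OR ((NOT (s AND p AND q) OR NOT q) AND (NOT q IMPLIES (s AND p AND q)))   [eliminate IMPLIES]
≡ NOT (r OR p) OR ((NOT (s AND p AND q) OR NOT q) AND (NOT NOT q OR (s AND p AND q)))   [eliminate IMPLIES]
≡ (NOT r AND NOT p) OR ((NOT (s AND p AND q) OR NOT q) AND (NOT NOT q OR (s AND p AND q)))   [De Morgan]
≡ (NOT r AND NOT p) OR ((NOT s OR NOT p OR NOT q OR NOT q) AND (NOT NOT q OR (s AND p AND q)))   [De Morgan]
≡ (NOT r AND NOT p) OR ((NOT s OR NOT p OR NOT q OR NOT q) AND (q OR (s AND p AND q)))   [double negation]
≡ (NOT r AND NOT p) OR (NOT s AND q) OR (NOT s AND s AND p AND q) OR (NOT p AND q) OR (NOT p AND s AND p AND q) OR (NOT q AND q) OR (NOT q AND s AND p AND q) OR (NOT q AND q) OR (NOT q AND s AND p AND q)   [distribute AND over OR]
≡ (NOT r AND NOT p) OR (NOT s AND q) OR (NOT p AND q)   [simplify]

(NOT r AND NOT p) OR (NOT s AND q) OR (NOT p AND q)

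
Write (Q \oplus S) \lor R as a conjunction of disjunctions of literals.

(Q \lor S \lor R) \land (\lnot Q \lor \lnot S \lor R)

(Q \oplus S) \lor R
= ((Q \lor S) \land \lnot (Q \land S)) \lor R   [expand \oplus]
= ((Q \lor S) \land (\lnot Q \lor \lnot S)) \lor R   [De Morgan]
= (Q \lor S \lor R) \land (\lnot Q \lor \lnot S \lor R)   [distribute \lor over \land]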